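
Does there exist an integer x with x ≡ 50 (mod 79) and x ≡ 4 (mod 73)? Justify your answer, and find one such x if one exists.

x = 3289

Since 79 and 73 share no common factor, CRT says the pair of congruences has a solution (unique mod 5767).
Any solution of the first congruence is x = 50 + 79t; substituting into the second, 79t ≡ 4 − 50 ≡ 27 (mod 73).
79 ≡ 6 (mod 73), so this reads 6t ≡ 27 (mod 73). Note 6·61 = 366 ≡ 1 (mod 73) (as 366 − 1 = 5·73), so 6⁻¹ ≡ 61.
Multiplying by 61: t ≡ 61·27 = 1647 ≡ 41 (mod 73).
With t = 41: x = 50 + 79·41 = 3289.
Check: 3289 mod 79 = 50, 3289 mod 73 = 4. ✓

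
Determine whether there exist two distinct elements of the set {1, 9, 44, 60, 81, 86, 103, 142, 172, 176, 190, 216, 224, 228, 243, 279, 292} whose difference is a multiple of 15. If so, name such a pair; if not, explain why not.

The pair (9, 279) works.

Both 9 and 279 leave remainder 9 on division by 15; their difference 270 = 18·15 is a multiple of 15.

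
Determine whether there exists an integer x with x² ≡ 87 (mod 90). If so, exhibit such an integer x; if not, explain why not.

Since 5 ∣ 90, a solution of x² ≡ 87 (mod 90) would also satisfy x² ≡ 87 ≡ 2 (mod 5).
Computing x² mod 5 for x = 0, 1, …, 2 (enough, by the symmetry x ↦ 5 − x) gives 0, 1, 4.
So the quadratic residues mod 5 are {0, 1, 4}, and 2 is not among them.
Hence no integer x has x² ≡ 87 (mod 90).

No such integer exists.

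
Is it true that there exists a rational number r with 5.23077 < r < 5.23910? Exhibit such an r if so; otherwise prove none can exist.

Scale by 17: the interval becomes (88.92309, 89.06470), which contains the integer 89.
Dividing back, 5.23077 < 89/17 < 5.23910, and 89/17 is rational.

r = 89/17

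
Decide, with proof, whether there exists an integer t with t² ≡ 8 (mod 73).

t = 64

t = 64 works: 64² = 4096, and 4096 − 8 = 4088 = 56·73.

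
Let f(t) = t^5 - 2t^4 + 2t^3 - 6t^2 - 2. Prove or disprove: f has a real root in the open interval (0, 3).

f(0) = -2 and f(3) = 79, which have opposite signs.
As a polynomial, f is continuous on every closed interval.
By the Intermediate Value Theorem f must vanish at some point of (0, 3).

Yes, f has a root in the interval.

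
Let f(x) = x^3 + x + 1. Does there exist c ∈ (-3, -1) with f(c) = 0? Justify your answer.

Evaluate at the endpoints: f(-3) = -29, f(-1) = -1 — same sign (negative).
f'(x) = 3x^2 + 1 has discriminant 0² − 4·3·1 = -12 < 0, so f' has no real roots and is positive for every real x.
Hence f is strictly increasing on ℝ, and in particular on [-3, -1]. A strictly monotone function with same-sign endpoint values stays negative on the whole interval, so f has no zero in (-3, -1).

No such root exists.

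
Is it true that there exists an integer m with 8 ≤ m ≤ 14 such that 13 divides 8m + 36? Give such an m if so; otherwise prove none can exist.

At m = 8, 8·8 + 36 = 100 ≡ 9 (mod 13), and each step in m adds 8, giving residues 9, 4, 12, 7, 2, 10, 5 for m = 8, 9, …, 14.
None is 0, so 13 never divides 8m + 36 on this range.

No, no such integer m in that range exists.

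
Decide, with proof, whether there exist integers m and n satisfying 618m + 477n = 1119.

m = 35, n = -43

gcd(618, 477) = 3, and 3 divides 1119, so integer solutions exist.
Dividing through by 3 reduces the equation to 206m + 159n = 373.
Dividing repeatedly: 206 = 1·159 + 47, 159 = 3·47 + 18, 47 = 2·18 + 11, 18 = 1·11 + 7, 11 = 1·7 + 4, 7 = 1·4 + 3, 4 = 1·3 + 1, 3 = 3·1 + 0.
Working back up the chain: 1 = 4 − 1·3 = 4 − (7 − 1·4) = −7 + 2·4 = −7 + 2·(11 − 1·7) = 2·11 − 3·7 = 2·11 − 3·(18 − 1·11) = −3·18 + 5·11 = −3·18 + 5·(47 − 2·18) = 5·47 − 13·18 = 5·47 − 13·(159 − 3·47) = −13·159 + 44·47 = −13·159 + 44·(206 − 1·159) = 44·206 − 57·159. So 206·44 + 159·(-57) = 1.
Scaling by 373 gives the particular solution (m, n) = (16412, -21261).
Subtracting 103·159 from m and adding 103·206 to n gives the tidier solution (35, -43).
Indeed 618·35 + 477·(-43) = 21630 − 20511 = 1119.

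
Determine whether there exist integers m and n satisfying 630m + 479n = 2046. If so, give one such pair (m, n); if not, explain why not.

m = 464, n = -606

Since gcd(630, 479) = 1, every integer is an integer combination of 630 and 479.
Run the Euclidean algorithm on 630 and 479: 630 = 1·479 + 151, 479 = 3·151 + 26, 151 = 5·26 + 21, 26 = 1·21 + 5, 21 = 4·5 + 1, 5 = 5·1 + 0.
Unwinding: 1 = 21 − 4·5 = 21 − 4·(26 − 1·21) = −4·26 + 5·21 = −4·26 + 5·(151 − 5·26) = 5·151 − 29·26 = 5·151 − 29·(479 − 3·151) = −29·479 + 92·151 = −29·479 + 92·(630 − 1·479) = 92·630 − 121·479, i.e. 630·92 + 479·(-121) = 1.
Times 2046: 630·188232 + 479·(-247566) = 2046, so (188232, -247566) solves it.
Subtracting 392·479 from m and adding 392·630 to n gives the tidier solution (464, -606).
Check: 630·464 + 479·(-606) = 292320 − 290274 = 2046. ✓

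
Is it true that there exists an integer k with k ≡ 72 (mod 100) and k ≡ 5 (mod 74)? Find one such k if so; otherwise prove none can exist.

No such integer exists.

Reduce both congruences modulo 2, which divides 100 and 74: they say k ≡ 72 (mod 2) and k ≡ 5 (mod 2).
But 72 mod 2 = 0 while 5 mod 2 = 1, a contradiction.
So no integer satisfies both congruences.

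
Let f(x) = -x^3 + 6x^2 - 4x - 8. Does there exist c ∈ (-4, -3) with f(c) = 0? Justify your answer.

No such root exists.

f(-4) = 168 and f(-3) = 85, both positive, so a sign-change argument is unavailable; we show f keeps this sign on the whole interval.
Substitute x = -3 − u, where 0 < u < 1 on the interval. Expanding, f(-3 − u) = u^3 + 15u^2 + 67u + 85.
All 4 nonzero coefficients of this polynomial in u are positive; hence for u > 0 the value is a sum of positive terms (the constant 85 among them).
Therefore f(x) > 0 throughout (-4, -3), and f has no zero there.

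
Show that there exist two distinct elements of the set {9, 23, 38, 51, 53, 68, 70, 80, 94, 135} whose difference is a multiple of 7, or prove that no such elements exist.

Both 9 and 23 leave remainder 2 on division by 7; their difference 14 = 2·7 is a multiple of 7.

9 and 23 are such a pair.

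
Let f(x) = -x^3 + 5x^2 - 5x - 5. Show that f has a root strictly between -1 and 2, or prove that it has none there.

f(-1) = 6 and f(2) = -3, which have opposite signs.
As a polynomial, f is continuous on every closed interval.
By the Intermediate Value Theorem f must vanish at some point of (-1, 2).

Such a root exists.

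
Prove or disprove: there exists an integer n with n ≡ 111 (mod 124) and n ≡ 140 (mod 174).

No, no such integer exists.

gcd(124, 174) = 2. If n ≡ 111 (mod 124) and n ≡ 140 (mod 174), then n ≡ 111 (mod 2) and n ≡ 140 (mod 2).
These are incompatible: 111 − 140 = -29 is not divisible by 2.
Hence the system has no solution.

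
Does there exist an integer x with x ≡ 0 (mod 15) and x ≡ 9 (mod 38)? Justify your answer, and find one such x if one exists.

x = 465

Since 15 and 38 share no common factor, CRT says the pair of congruences has a solution (unique mod 570).
Write x = 0 + 15t and require 0 + 15t ≡ 9 (mod 38), i.e. 15t ≡ 9 (mod 38).
Note 15·33 = 495 ≡ 1 (mod 38) (as 495 − 1 = 13·38), so 15⁻¹ ≡ 33.
Multiplying by 33: t ≡ 33·9 = 297 ≡ 31 (mod 38).
With t = 31: x = 0 + 15·31 = 465.
Verify: 465 = 31·15 + 0 and 465 = 12·38 + 9. ✓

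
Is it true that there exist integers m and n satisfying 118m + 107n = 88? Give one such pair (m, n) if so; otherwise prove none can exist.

Since gcd(118, 107) = 1, every integer is an integer combination of 118 and 107.
Dividing repeatedly: 118 = 1·107 + 11, 107 = 9·11 + 8, 11 = 1·8 + 3, 8 = 2·3 + 2, 3 = 1·2 + 1, 2 = 2·1 + 0.
Working back up the chain: 1 = 3 − 1·2 = 3 − (8 − 2·3) = −8 + 3·3 = −8 + 3·(11 − 1·8) = 3·11 − 4·8 = 3·11 − 4·(107 − 9·11) = −4·107 + 39·11 = −4·107 + 39·(118 − 1·107) = 39·118 − 43·107. So 118·39 + 107·(-43) = 1.
Times 88: 118·3432 + 107·(-3784) = 88, so (3432, -3784) solves it.
Subtracting 32·107 from m and adding 32·118 to n gives the tidier solution (8, -8).
Check: 118·8 + 107·(-8) = 944 − 856 = 88. ✓

m = 8, n = -8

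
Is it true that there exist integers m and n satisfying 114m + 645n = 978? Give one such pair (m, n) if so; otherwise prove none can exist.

m = 167, n = -28

gcd(114, 645) = 3, and 3 divides 978, so integer solutions exist.
Dividing through by 3 reduces the equation to 38m + 215n = 326.
Run the Euclidean algorithm on 215 and 38: 215 = 5·38 + 25, 38 = 1·25 + 13, 25 = 1·13 + 12, 13 = 1·12 + 1, 12 = 12·1 + 0.
Unwinding: 1 = 13 − 1·12 = 13 − (25 − 1·13) = −25 + 2·13 = −25 + 2·(38 − 1·25) = 2·38 − 3·25 = 2·38 − 3·(215 − 5·38) = −3·215 + 17·38, i.e. 38·17 + 215·(-3) = 1.
Times 326: 38·5542 + 215·(-978) = 326, so (5542, -978) solves it.
Shifting by a multiple of (215, −38) keeps it a solution: m = 5542 − 25·215 = 167, n = -978 + 25·38 = -28.
Check: 114·167 + 645·(-28) = 19038 − 18060 = 978. ✓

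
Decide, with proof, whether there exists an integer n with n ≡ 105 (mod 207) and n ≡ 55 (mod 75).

Reduce both congruences modulo 3, which divides 207 and 75: they say n ≡ 105 (mod 3) and n ≡ 55 (mod 3).
These are incompatible: 105 − 55 = 50 is not divisible by 3.
So no integer satisfies both congruences.

No, no such integer exists.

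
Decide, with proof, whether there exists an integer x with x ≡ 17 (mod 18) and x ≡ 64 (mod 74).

No, no such integer exists.

Both moduli are multiples of 2 = gcd(18, 74), so any solution would satisfy x ≡ 17 and x ≡ 64 modulo 2 simultaneously.
However 17 ≡ 1 and 64 ≡ 0 (mod 2), and 1 ≠ 0.
So no integer satisfies both congruences.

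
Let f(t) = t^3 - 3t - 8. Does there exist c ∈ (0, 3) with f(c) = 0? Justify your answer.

f(0) = -8 and f(3) = 10, which have opposite signs.
As a polynomial, f is continuous on every closed interval.
By the Intermediate Value Theorem, f takes the value 0 somewhere in the open interval.

Yes, f has a root in the interval.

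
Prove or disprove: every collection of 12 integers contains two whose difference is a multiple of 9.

Partition the integers by their residue mod 9; there are 9 classes.
Since 12 > 9, two of the 12 integers must share a residue class by the pigeonhole principle; call them a and b.
Their difference a − b is then a multiple of 9.

True.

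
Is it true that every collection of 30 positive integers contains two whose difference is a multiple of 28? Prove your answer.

Yes, this is always true.

There are exactly 28 possible remainders on division by 28.
Since 30 > 28, two of the 30 integers must share a residue class by the pigeonhole principle; call them a and b.
Their difference a − b is then a multiple of 28.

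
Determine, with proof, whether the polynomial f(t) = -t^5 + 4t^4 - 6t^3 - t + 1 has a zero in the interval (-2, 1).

f(-2) = 147 and f(1) = -3, which have opposite signs.
Since f is a polynomial it is continuous on [-2, 1].
By the Intermediate Value Theorem, f takes the value 0 somewhere in the open interval.

Such a root exists.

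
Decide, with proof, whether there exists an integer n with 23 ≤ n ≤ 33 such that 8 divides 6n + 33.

At n = 23, 6·23 + 33 = 171 ≡ 3 (mod 8), and each step in n adds 6, giving residues 3, 1, 7, 5, 3, 1, 7, 5, 3, 1, 7 for n = 23, 24, …, 33.
The residue 0 does not occur, so no n in [23, 33] makes 6n + 33 a multiple of 8.

No, no such integer n in that range exists.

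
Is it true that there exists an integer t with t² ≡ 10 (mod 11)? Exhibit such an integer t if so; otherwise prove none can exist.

No such integer exists.

Since (11 − t)² ≡ t² (mod 11), it suffices to square t = 0, 1, …, 5: the residues are 0, 1, 4, 9, 5, 3.
The set of squares mod 11 is therefore {0, 1, 3, 4, 5, 9}, which does not contain 10.
Therefore t² ≡ 10 (mod 11) has no solution.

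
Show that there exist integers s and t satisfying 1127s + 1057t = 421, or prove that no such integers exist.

Both 1127 and 1057 are divisible by gcd(1127, 1057) = 7, hence so is any combination 1127s + 1057t.
But 421 = 7·60 + 1, so 7 ∤ 421.
Hence no integers s, t satisfy the equation.

There are no such integers.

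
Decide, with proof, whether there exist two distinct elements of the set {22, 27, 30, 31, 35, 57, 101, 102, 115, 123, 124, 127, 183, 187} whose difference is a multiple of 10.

Yes: 22 and 102.

Both 22 and 102 leave remainder 2 on division by 10; their difference 80 = 8·10 is a multiple of 10.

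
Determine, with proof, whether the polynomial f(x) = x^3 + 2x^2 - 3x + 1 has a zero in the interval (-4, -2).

f(-4) = -19 and f(-2) = 7, which have opposite signs.
Since f is a polynomial it is continuous on [-4, -2].
By the Intermediate Value Theorem f must vanish at some point of (-4, -2).

Yes, f has a root in the interval.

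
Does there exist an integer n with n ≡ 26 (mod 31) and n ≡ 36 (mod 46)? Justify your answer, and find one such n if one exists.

n = 956

gcd(31, 46) = 1, so the Chinese Remainder Theorem guarantees exactly one residue class mod 1426 satisfying both.
Write n = 26 + 31t and require 26 + 31t ≡ 36 (mod 46), i.e. 31t ≡ 10 (mod 46).
Since 31·3 = 93 = 2·46 + 1, the inverse of 31 mod 46 is 3.
Multiplying by 3: t ≡ 3·10 = 30 (mod 46).
With t = 30: n = 26 + 31·30 = 956.
Indeed 956 ≡ 26 (mod 31) and 956 ≡ 36 (mod 46).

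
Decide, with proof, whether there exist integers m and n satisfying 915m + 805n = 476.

gcd(915, 805) = 5, so every integer of the form 915m + 805n is a multiple of 5.
However 476 leaves remainder 1 on division by 5.
Therefore 915m + 805n = 476 has no solution in integers.

No, no such integers exist.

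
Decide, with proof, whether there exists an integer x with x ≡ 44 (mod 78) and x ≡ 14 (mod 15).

The moduli are not coprime: gcd(78, 15) = 3. Compatibility requires 3 ∣ (14 − 44) = -30, which holds, so solutions exist.
In fact x = 44 itself already satisfies 44 mod 15 = 14.
Check: 44 mod 78 = 44, 44 mod 15 = 14. ✓

x = 44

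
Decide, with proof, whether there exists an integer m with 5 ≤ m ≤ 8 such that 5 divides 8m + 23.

There is no such integer m in that range.

For m = 5, 6, 7, 8 the values of 8m + 23 modulo 5 are 3, 1, 4, 2 respectively.
None is 0, so 5 never divides 8m + 23 on this range.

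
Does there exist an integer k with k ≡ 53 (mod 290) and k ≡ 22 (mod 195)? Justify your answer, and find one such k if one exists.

No such integer exists.

Both moduli are multiples of 5 = gcd(290, 195), so any solution would satisfy k ≡ 53 and k ≡ 22 modulo 5 simultaneously.
However 53 ≡ 3 and 22 ≡ 2 (mod 5), and 3 ≠ 2.
Hence the system has no solution.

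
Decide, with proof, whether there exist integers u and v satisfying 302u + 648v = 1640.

u = 220, v = -100

gcd(302, 648) = 2, and 2 divides 1640, so integer solutions exist.
Dividing through by 2 reduces the equation to 151u + 324v = 820.
Run the Euclidean algorithm on 324 and 151: 324 = 2·151 + 22, 151 = 6·22 + 19, 22 = 1·19 + 3, 19 = 6·3 + 1, 3 = 3·1 + 0.
Working back up the chain: 1 = 19 − 6·3 = 19 − 6·(22 − 1·19) = −6·22 + 7·19 = −6·22 + 7·(151 − 6·22) = 7·151 − 48·22 = 7·151 − 48·(324 − 2·151) = −48·324 + 103·151. So 151·103 + 324·(-48) = 1.
Times 820: 151·84460 + 324·(-39360) = 820, so (84460, -39360) solves it.
Subtracting 260·324 from u and adding 260·151 to v gives the tidier solution (220, -100).
Indeed 302·220 + 648·(-100) = 66440 − 64800 = 1640.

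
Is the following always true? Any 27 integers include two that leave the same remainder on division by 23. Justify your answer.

There are exactly 23 possible remainders on division by 23.
Since 27 > 23, two of the 27 integers must share a residue class by the pigeonhole principle; call them a and b.
So a and b have equal remainders mod 23, which is exactly what was to be shown.

Yes, this is always true.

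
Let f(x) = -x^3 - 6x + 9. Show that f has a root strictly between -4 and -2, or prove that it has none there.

No such root exists.

Evaluate at the endpoints: f(-4) = 97, f(-2) = 29 — same sign (positive).
The derivative f'(x) = -3x^2 - 6 is a quadratic with discriminant 0² − 4·(-3)·(-6) = -72 < 0; it never vanishes, so it is always negative (sign of the leading coefficient).
So f is strictly decreasing; between -4 and -2 its values lie between f(-4) = 97 and f(-2) = 29, all positive. Therefore f has no root in (-4, -2).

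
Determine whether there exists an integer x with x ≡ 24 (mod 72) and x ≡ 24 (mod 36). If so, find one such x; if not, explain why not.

gcd(72, 36) = 36. A simultaneous solution exists iff 24 ≡ 24 (mod 36); here 24 mod 36 = 24 = 24 mod 36, so it does.
In fact x = 24 itself already satisfies 24 mod 36 = 24.
Check: 24 mod 72 = 24, 24 mod 36 = 24. ✓

x = 24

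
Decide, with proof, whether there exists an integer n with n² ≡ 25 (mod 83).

n = 78 works: 78² = 6084, and 6084 − 25 = 6059 = 73·83.

n = 78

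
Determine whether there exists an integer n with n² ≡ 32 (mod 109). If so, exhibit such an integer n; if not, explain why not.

No such integer exists.

Apply Euler's criterion with the prime 109: 32 is a quadratic residue iff 32^54 ≡ 1 (mod 109), and a non-residue iff it is ≡ −1.
Squaring successively (mod 109): 32^2 = 1024 ≡ 43; 32^4 ≡ 43² = 1849 ≡ 105; 32^8 ≡ 105² = 11025 ≡ 16; 32^16 ≡ 16² = 256 ≡ 38; 32^32 ≡ 38² = 1444 ≡ 27.
Since 54 = 32 + 16 + 4 + 2, 32^54 ≡ 27 · 38 · 105 · 43; multiplying out mod 109: 27·38 = 1026 ≡ 45, then 45·105 = 4725 ≡ 38, then 38·43 = 1634 ≡ 108. Thus 32^54 ≡ 108 ≡ −1 (mod 109).
By Euler's criterion 32 is a quadratic non-residue mod 109: no n satisfies n² ≡ 32 (mod 109).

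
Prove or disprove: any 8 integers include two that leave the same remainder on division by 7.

Partition the integers by their residue mod 7; there are 7 classes.
Placing 8 integers into 7 classes, some class receives at least two — say a and b.
That is, a and b leave the same remainder on division by 7, as claimed.

Yes, this is always true.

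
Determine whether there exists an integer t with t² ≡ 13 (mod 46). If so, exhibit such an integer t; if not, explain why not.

t = 17

Take t = 17. Then 17² = 289 = 6·46 + 13, so 17² ≡ 13 (mod 46).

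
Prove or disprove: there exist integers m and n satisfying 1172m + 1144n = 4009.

Any value of 1172m + 1144n is a multiple of gcd(1172, 1144) = 4.
But 4009 = 4·1002 + 1, so 4 ∤ 4009.
Therefore 1172m + 1144n = 4009 has no solution in integers.

No, no such integers exist.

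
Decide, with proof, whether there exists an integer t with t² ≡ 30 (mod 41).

Apply Euler's criterion with the prime 41: 30 is a quadratic residue iff 30^20 ≡ 1 (mod 41), and a non-residue iff it is ≡ −1.
Squaring successively (mod 41): 30^2 = 900 ≡ 39; 30^4 ≡ 39² = 1521 ≡ 4; 30^8 ≡ 4² = 16 ≡ 16; 30^16 ≡ 16² = 256 ≡ 10.
Since 20 = 16 + 4, 30^20 ≡ 10 · 4; multiplying out mod 41: 10·4 = 40 ≡ 40. Thus 30^20 ≡ 40 ≡ −1 (mod 41).
The value −1 means 30 is a non-residue modulo 41, so t² ≡ 30 (mod 41) is impossible.

No, no such integer exists.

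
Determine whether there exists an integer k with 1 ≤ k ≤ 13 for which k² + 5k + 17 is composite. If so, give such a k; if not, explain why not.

k = 9

At k = 9: 9² + 5·9 + 17 = 143 = 11·13, which is composite.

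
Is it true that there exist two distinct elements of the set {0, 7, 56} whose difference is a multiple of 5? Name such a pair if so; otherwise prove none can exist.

No, no such pair exists.

Residues mod 5: 0↦0, 7↦2, 56↦1.
No residue repeats among the 3 elements, so no pair has difference ≡ 0 (mod 5).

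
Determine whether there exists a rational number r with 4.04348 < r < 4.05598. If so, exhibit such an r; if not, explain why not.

Scale by 18: the interval becomes (72.78264, 73.00764), which contains the integer 73.
Dividing back, 4.04348 < 73/18 < 4.05598, and 73/18 is rational.

r = 73/18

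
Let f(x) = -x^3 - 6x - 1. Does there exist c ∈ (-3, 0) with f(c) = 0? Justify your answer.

f(-3) = 44 and f(0) = -1, which have opposite signs.
f is continuous everywhere (it is a polynomial), in particular on [-3, 0].
The Intermediate Value Theorem then guarantees some c ∈ (-3, 0) with f(c) = 0.

Such a root exists.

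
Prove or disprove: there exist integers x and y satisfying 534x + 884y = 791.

gcd(534, 884) = 2, so every integer of the form 534x + 884y is a multiple of 2.
However 791 leaves remainder 1 on division by 2.
Hence no integers x, y satisfy the equation.

No, no such integers exist.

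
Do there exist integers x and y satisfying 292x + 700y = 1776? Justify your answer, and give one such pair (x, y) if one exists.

gcd(292, 700) = 4, and 4 divides 1776, so integer solutions exist.
Dividing through by 4 reduces the equation to 73x + 175y = 444.
Euclidean algorithm: 175 = 2·73 + 29, 73 = 2·29 + 15, 29 = 1·15 + 14, 15 = 1·14 + 1, 14 = 14·1 + 0.
Back-substituting, 1 = 15 − 1·14 = 15 − (29 − 1·15) = −29 + 2·15 = −29 + 2·(73 − 2·29) = 2·73 − 5·29 = 2·73 − 5·(175 − 2·73) = −5·175 + 12·73; that is, 73·12 + 175·(-5) = 1.
Multiplying through by 444: x = 12·444 = 5328, y = (-5)·444 = -2220 is a solution.
Subtracting 30·175 from x and adding 30·73 to y gives the tidier solution (78, -30).
Indeed 292·78 + 700·(-30) = 22776 − 21000 = 1776.

x = 78, y = -30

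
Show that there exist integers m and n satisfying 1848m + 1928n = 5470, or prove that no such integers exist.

No, no such integers exist.

Both 1848 and 1928 are divisible by gcd(1848, 1928) = 8, hence so is any combination 1848m + 1928n.
But 5470 = 8·683 + 6, so 8 ∤ 5470.
Hence no integers m, n satisfy the equation.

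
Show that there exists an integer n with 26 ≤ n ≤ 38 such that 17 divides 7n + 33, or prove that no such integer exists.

The values of 7n + 33 for n = 26, 27, …, 38 are 215, 222, 229, 236, 243, 250, 257, 264, 271, 278, 285, 292, 299; reduced mod 17 these are 11, 1, 8, 15, 5, 12, 2, 9, 16, 6, 13, 3, 10.
None is 0, so 17 never divides 7n + 33 on this range.

There is no such integer n in that range.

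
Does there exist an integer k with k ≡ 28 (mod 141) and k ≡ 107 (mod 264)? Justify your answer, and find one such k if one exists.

There is no such integer.

Both moduli are multiples of 3 = gcd(141, 264), so any solution would satisfy k ≡ 28 and k ≡ 107 modulo 3 simultaneously.
But 28 mod 3 = 1 while 107 mod 3 = 2, a contradiction.
Hence the system has no solution.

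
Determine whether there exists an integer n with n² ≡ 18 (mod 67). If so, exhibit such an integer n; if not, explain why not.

Apply Euler's criterion with the prime 67: 18 is a quadratic residue iff 18^33 ≡ 1 (mod 67), and a non-residue iff it is ≡ −1.
Repeated squaring mod 67: 18^2 = 324 ≡ 56; 18^4 ≡ 56² = 3136 ≡ 54; 18^8 ≡ 54² = 2916 ≡ 35; 18^16 ≡ 35² = 1225 ≡ 19; 18^32 ≡ 19² = 361 ≡ 26.
Since 33 = 32 + 1, 18^33 ≡ 26 · 18; multiplying out mod 67: 26·18 = 468 ≡ 66. Thus 18^33 ≡ 66 ≡ −1 (mod 67).
By Euler's criterion 18 is a quadratic non-residue mod 67: no n satisfies n² ≡ 18 (mod 67).

No such integer exists.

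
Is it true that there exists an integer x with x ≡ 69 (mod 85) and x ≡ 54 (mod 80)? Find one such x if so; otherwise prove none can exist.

gcd(85, 80) = 5. A simultaneous solution exists iff 69 ≡ 54 (mod 5); here 69 mod 5 = 4 = 54 mod 5, so it does.
Put x = 69 + 85t, so we need 85t ≡ 65 (mod 80), equivalently (divide by 5) 17t ≡ 13 (mod 16).
17 ≡ 1 (mod 16), so this reads 1t ≡ 13 (mod 16). So t ≡ 13 (mod 16).
Then x = 69 + 85·13 = 1174.
Check: 1174 mod 85 = 69, 1174 mod 80 = 54. ✓

x = 1174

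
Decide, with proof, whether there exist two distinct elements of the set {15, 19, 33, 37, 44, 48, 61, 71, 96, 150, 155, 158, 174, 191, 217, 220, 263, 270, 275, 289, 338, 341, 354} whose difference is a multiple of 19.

Yes: 15 and 338.

Both 15 and 338 leave remainder 15 on division by 19; their difference 323 = 17·19 is a multiple of 19.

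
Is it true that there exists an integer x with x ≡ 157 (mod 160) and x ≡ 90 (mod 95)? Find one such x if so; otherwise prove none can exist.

gcd(160, 95) = 5. If x ≡ 157 (mod 160) and x ≡ 90 (mod 95), then x ≡ 157 (mod 5) and x ≡ 90 (mod 5).
These are incompatible: 157 − 90 = 67 is not divisible by 5.
So no integer satisfies both congruences.

No such integer exists.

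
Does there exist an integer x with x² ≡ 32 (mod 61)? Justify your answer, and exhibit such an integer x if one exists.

61 is prime, so by Euler's criterion 32 is a square mod 61 iff 32^((61−1)/2) = 32^30 ≡ 1 (mod 61).
Repeated squaring mod 61: 32^2 = 1024 ≡ 48; 32^4 ≡ 48² = 2304 ≡ 47; 32^8 ≡ 47² = 2209 ≡ 13; 32^16 ≡ 13² = 169 ≡ 47.
Since 30 = 16 + 8 + 4 + 2, 32^30 ≡ 47 · 13 · 47 · 48; multiplying out mod 61: 47·13 = 611 ≡ 1, then 1·47 = 47 ≡ 47, then 47·48 = 2256 ≡ 60. Thus 32^30 ≡ 60 ≡ −1 (mod 61).
By Euler's criterion 32 is a quadratic non-residue mod 61: no x satisfies x² ≡ 32 (mod 61).

No, no such integer exists.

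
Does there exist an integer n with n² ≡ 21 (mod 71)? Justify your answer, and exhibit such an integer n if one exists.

71 is prime, so by Euler's criterion 21 is a square mod 71 iff 21^((71−1)/2) = 21^35 ≡ 1 (mod 71).
Repeated squaring mod 71: 21^2 = 441 ≡ 15; 21^4 ≡ 15² = 225 ≡ 12; 21^8 ≡ 12² = 144 ≡ 2; 21^16 ≡ 2² = 4 ≡ 4; 21^32 ≡ 4² = 16 ≡ 16.
Since 35 = 32 + 2 + 1, 21^35 ≡ 16 · 15 · 21; multiplying out mod 71: 16·15 = 240 ≡ 27, then 27·21 = 567 ≡ 70. Thus 21^35 ≡ 70 ≡ −1 (mod 71).
By Euler's criterion 21 is a quadratic non-residue mod 71: no n satisfies n² ≡ 21 (mod 71).

No such integer exists.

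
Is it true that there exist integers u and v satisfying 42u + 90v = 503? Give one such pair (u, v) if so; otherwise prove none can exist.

Both 42 and 90 are divisible by gcd(42, 90) = 6, hence so is any combination 42u + 90v.
But 503 = 6·83 + 5, so 6 ∤ 503.
Hence no integers u, v satisfy the equation.

There are no such integers.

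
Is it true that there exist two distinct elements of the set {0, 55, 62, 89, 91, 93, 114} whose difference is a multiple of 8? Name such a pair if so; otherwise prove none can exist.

Residues mod 8: 0↦0, 55↦7, 62↦6, 89↦1, 91↦3, 93↦5, 114↦2.
These 7 residues are pairwise different, hence no difference of two elements is divisible by 8.

There is no such pair.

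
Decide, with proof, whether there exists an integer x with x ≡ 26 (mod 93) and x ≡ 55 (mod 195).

gcd(93, 195) = 3. If x ≡ 26 (mod 93) and x ≡ 55 (mod 195), then x ≡ 26 (mod 3) and x ≡ 55 (mod 3).
These are incompatible: 26 − 55 = -29 is not divisible by 3.
So no integer satisfies both congruences.

There is no such integer.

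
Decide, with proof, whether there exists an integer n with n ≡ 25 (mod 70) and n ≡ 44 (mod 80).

Both moduli are multiples of 10 = gcd(70, 80), so any solution would satisfy n ≡ 25 and n ≡ 44 modulo 10 simultaneously.
But 25 mod 10 = 5 while 44 mod 10 = 4, a contradiction.
Hence the system has no solution.

No, no such integer exists.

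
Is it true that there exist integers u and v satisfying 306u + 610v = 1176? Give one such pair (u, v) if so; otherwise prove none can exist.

Every value of 306u + 610v is a multiple of gcd(306, 610) = 2; since 2 ∣ 1176, solutions exist.
Dividing through by 2 reduces the equation to 153u + 305v = 588.
Run the Euclidean algorithm on 305 and 153: 305 = 1·153 + 152, 153 = 1·152 + 1, 152 = 152·1 + 0.
Back-substituting, 1 = 153 − 1·152 = 153 − (305 − 1·153) = −305 + 2·153; that is, 153·2 + 305·(-1) = 1.
Times 588: 153·1176 + 305·(-588) = 588, so (1176, -588) solves it.
Shifting by a multiple of (305, −153) keeps it a solution: u = 1176 − 3·305 = 261, v = -588 + 3·153 = -129.
Indeed 306·261 + 610·(-129) = 79866 − 78690 = 1176.

u = 261, v = -129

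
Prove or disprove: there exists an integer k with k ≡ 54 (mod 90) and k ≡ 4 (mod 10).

k = 54

The moduli are not coprime: gcd(90, 10) = 10. Compatibility requires 10 ∣ (4 − 54) = -50, which holds, so solutions exist.
In fact k = 54 itself already satisfies 54 mod 10 = 4.
Verify: 54 = 0·90 + 54 and 54 = 5·10 + 4. ✓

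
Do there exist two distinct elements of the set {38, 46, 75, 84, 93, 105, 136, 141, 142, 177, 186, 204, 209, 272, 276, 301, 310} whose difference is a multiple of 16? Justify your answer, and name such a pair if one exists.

38 mod 16 = 6 and 310 mod 16 = 6, so 310 − 38 = 272 = 17·16.

38 and 310 are such a pair.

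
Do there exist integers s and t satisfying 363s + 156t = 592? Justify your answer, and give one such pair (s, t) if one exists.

Any value of 363s + 156t is a multiple of gcd(363, 156) = 3.
But 592 is not a multiple of 3 (it leaves remainder 1).
Therefore 363s + 156t = 592 has no solution in integers.

There are no such integers.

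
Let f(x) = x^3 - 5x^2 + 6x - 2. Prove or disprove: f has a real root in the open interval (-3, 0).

The endpoint values f(-3) = -92 and f(0) = -2 are both negative. Claim: f(x) < 0 for every x in (-3, 0).
Substitute x = −u, where 0 < u < 3 on the interval. Expanding, f(−u) = -u^3 - 5u^2 - 6u - 2.
The nonzero coefficients here are all negative, so for u > 0 every term is negative (or zero), and the constant term -2 is strictly negative.
Therefore f(x) < 0 throughout (-3, 0), and f has no zero there.

f has no root in that interval.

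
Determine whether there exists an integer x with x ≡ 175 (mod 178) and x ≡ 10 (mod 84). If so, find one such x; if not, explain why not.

gcd(178, 84) = 2. If x ≡ 175 (mod 178) and x ≡ 10 (mod 84), then x ≡ 175 (mod 2) and x ≡ 10 (mod 2).
These are incompatible: 175 − 10 = 165 is not divisible by 2.
So no integer satisfies both congruences.

No such integer exists.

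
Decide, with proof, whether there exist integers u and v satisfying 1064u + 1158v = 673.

Both 1064 and 1158 are divisible by gcd(1064, 1158) = 2, hence so is any combination 1064u + 1158v.
However 673 leaves remainder 1 on division by 2.
So the equation is unsolvable over ℤ.

No such integers exist.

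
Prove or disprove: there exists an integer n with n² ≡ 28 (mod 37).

n = 18

n = 18 works: 18² = 324, and 324 − 28 = 296 = 8·37.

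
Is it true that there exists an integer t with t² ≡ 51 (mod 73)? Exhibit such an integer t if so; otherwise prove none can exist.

Apply Euler's criterion with the prime 73: 51 is a quadratic residue iff 51^36 ≡ 1 (mod 73), and a non-residue iff it is ≡ −1.
Squaring successively (mod 73): 51^2 = 2601 ≡ 46; 51^4 ≡ 46² = 2116 ≡ 72; 51^8 ≡ 72² = 5184 ≡ 1; 51^16 ≡ 1² = 1 ≡ 1; 51^32 ≡ 1² = 1 ≡ 1.
Since 36 = 32 + 4, 51^36 ≡ 1 · 72; multiplying out mod 73: 1·72 = 72 ≡ 72. Thus 51^36 ≡ 72 ≡ −1 (mod 73).
The value −1 means 51 is a non-residue modulo 73, so t² ≡ 51 (mod 73) is impossible.

No, no such integer exists.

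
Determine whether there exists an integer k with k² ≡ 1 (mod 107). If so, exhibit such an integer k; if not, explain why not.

Take k = 1. Then 1² = 1, and since 0 ≤ 1 < 107 this is already reduced: 1² ≡ 1 (mod 107).

k = 1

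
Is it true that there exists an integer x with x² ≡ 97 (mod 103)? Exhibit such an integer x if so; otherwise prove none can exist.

x = 71

x = 71 works: 71² = 5041, and 5041 − 97 = 4944 = 48·103.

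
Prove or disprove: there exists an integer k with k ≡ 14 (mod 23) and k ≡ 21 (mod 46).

No such integer exists.

Reduce both congruences modulo 23, which divides 23 and 46: they say k ≡ 14 (mod 23) and k ≡ 21 (mod 23).
These are incompatible: 14 − 21 = -7 is not divisible by 23.
Hence the system has no solution.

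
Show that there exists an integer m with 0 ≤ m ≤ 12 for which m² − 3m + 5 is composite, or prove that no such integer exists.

m = 5

At m = 5: 5² − 3·5 + 5 = 15 = 3·5, which is composite.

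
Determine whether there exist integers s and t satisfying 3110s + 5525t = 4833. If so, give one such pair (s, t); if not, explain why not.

There are no such integers.

gcd(3110, 5525) = 5, so every integer of the form 3110s + 5525t is a multiple of 5.
However 4833 leaves remainder 3 on division by 5.
So the equation is unsolvable over ℤ.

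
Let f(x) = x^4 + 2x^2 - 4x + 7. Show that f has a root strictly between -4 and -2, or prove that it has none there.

No such root exists.

f(-4) = 311 and f(-2) = 39, both positive, so a sign-change argument is unavailable; we show f keeps this sign on the whole interval.
Substitute x = -2 − u, where 0 < u < 2 on the interval. Expanding, f(-2 − u) = u^4 + 8u^3 + 26u^2 + 44u + 39.
The nonzero coefficients here are all positive, so for u > 0 every term is positive (or zero), and the constant term 39 is strictly positive.
Therefore f(x) > 0 throughout (-4, -2), and f has no zero there.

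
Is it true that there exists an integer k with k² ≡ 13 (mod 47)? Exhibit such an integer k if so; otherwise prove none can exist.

Apply Euler's criterion with the prime 47: 13 is a quadratic residue iff 13^23 ≡ 1 (mod 47), and a non-residue iff it is ≡ −1.
Squaring successively (mod 47): 13^2 = 169 ≡ 28; 13^4 ≡ 28² = 784 ≡ 32; 13^8 ≡ 32² = 1024 ≡ 37; 13^16 ≡ 37² = 1369 ≡ 6.
Since 23 = 16 + 4 + 2 + 1, 13^23 ≡ 6 · 32 · 28 · 13; multiplying out mod 47: 6·32 = 192 ≡ 4, then 4·28 = 112 ≡ 18, then 18·13 = 234 ≡ 46. Thus 13^23 ≡ 46 ≡ −1 (mod 47).
The value −1 means 13 is a non-residue modulo 47, so k² ≡ 13 (mod 47) is impossible.

There is no such integer.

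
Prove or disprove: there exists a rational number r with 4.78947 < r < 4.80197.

r = 24/5

Scale by 5: the interval becomes (23.94735, 24.00985), which contains the integer 24.
Dividing back, 4.78947 < 24/5 < 4.80197, and 24/5 is rational.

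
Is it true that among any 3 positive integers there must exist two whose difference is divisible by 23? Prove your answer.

Try 3 consecutive integers, 95, 96, 97. Their remainders mod 23 are 3, 4, 5 — pairwise different, as any 3 ≤ 23 consecutive integers have distinct residues.
No two share a residue, so no pair has difference divisible by 23; the claim fails for this set.

No, the set {95, 96, 97} is a counterexample.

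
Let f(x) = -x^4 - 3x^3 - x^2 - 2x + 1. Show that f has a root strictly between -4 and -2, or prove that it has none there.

Yes, f has a root in the interval.

f(-4) = -71 and f(-2) = 9, which have opposite signs.
Since f is a polynomial it is continuous on [-4, -2].
By the Intermediate Value Theorem, f takes the value 0 somewhere in the open interval.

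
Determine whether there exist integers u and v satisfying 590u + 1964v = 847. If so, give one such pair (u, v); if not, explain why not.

Any value of 590u + 1964v is a multiple of gcd(590, 1964) = 2.
But 847 is not a multiple of 2 (it leaves remainder 1).
Therefore 590u + 1964v = 847 has no solution in integers.

No such integers exist.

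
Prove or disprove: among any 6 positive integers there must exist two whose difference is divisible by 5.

There are exactly 5 possible remainders on division by 5.
Since 6 > 5, two of the 6 integers must share a residue class by the pigeonhole principle; call them a and b.
Their difference a − b is then a multiple of 5.

True.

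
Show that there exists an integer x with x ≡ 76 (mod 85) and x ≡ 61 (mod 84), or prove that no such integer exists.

x = 5941

gcd(85, 84) = 1, so the Chinese Remainder Theorem guarantees exactly one residue class mod 7140 satisfying both.
Any solution of the first congruence is x = 76 + 85t; substituting into the second, 85t ≡ 61 − 76 ≡ 69 (mod 84).
85 ≡ 1 (mod 84), so this reads 1t ≡ 69 (mod 84). So t ≡ 69 (mod 84).
With t = 69: x = 76 + 85·69 = 5941.
Check: 5941 mod 85 = 76, 5941 mod 84 = 61. ✓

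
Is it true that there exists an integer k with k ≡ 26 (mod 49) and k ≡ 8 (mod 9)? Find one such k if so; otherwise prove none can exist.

k = 26

The moduli 49 and 9 are coprime, so by the Chinese Remainder Theorem a unique solution modulo 441 exists.
Write k = 26 + 49t and require 26 + 49t ≡ 8 (mod 9), i.e. 49t ≡ 0 (mod 9).
49 ≡ 4 (mod 9), so this reads 4t ≡ 0 (mod 9). t = 0 satisfies this.
Taking t = 0 gives k = 26 + 49·0 = 26.
Check: 26 mod 49 = 26, 26 mod 9 = 8. ✓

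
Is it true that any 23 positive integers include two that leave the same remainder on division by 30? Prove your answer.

Take the 23 consecutive integers 98, 99, …, 120: their residues mod 30 are all distinct because 23 ≤ 30.
So no two of them leave the same remainder on division by 30; the claim fails for this set.

No; for instance {98, 99, 100, 101, 102, 103, 104, 105, 106, 107, 108, 109, 110, 111, 112, 113, 114, 115, 116, 117, 118, 119, 120} is a counterexample.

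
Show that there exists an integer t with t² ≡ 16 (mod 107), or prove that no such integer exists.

t = 103

Take t = 103. Then 103² = 10609 = 99·107 + 16, so 103² ≡ 16 (mod 107).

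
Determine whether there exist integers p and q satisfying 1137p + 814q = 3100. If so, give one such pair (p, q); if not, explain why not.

1137 and 814 are coprime, so 1137p + 814q ranges over all of ℤ.
Run the Euclidean algorithm on 1137 and 814: 1137 = 1·814 + 323, 814 = 2·323 + 168, 323 = 1·168 + 155, 168 = 1·155 + 13, 155 = 11·13 + 12, 13 = 1·12 + 1, 12 = 12·1 + 0.
Working back up the chain: 1 = 13 − 1·12 = 13 − (155 − 11·13) = −155 + 12·13 = −155 + 12·(168 − 1·155) = 12·168 − 13·155 = 12·168 − 13·(323 − 1·168) = −13·323 + 25·168 = −13·323 + 25·(814 − 2·323) = 25·814 − 63·323 = 25·814 − 63·(1137 − 1·814) = −63·1137 + 88·814. So 1137·(-63) + 814·88 = 1.
Times 3100: 1137·(-195300) + 814·272800 = 3100, so (-195300, 272800) solves it.
Adding 240·814 to p and subtracting 240·1137 from q gives the tidier solution (60, -80).
Check: 1137·60 + 814·(-80) = 68220 − 65120 = 3100. ✓

p = 60, q = -80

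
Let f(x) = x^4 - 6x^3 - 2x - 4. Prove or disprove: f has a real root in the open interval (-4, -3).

The endpoint values f(-4) = 644 and f(-3) = 245 are both positive. Claim: f(x) > 0 for every x in (-4, -3).
Shift to the endpoint -3: with x = -3 − u (0 < u < 1), one computes f(-3 − u) = u^4 + 18u^3 + 108u^2 + 272u + 245.
The nonzero coefficients here are all positive, so for u > 0 every term is positive (or zero), and the constant term 245 is strictly positive.
So f is strictly positive on (-4, -3); no root exists in the interval.

No such root exists.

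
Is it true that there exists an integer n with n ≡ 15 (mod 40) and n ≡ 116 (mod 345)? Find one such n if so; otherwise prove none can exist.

No such integer exists.

Both moduli are multiples of 5 = gcd(40, 345), so any solution would satisfy n ≡ 15 and n ≡ 116 modulo 5 simultaneously.
But 15 mod 5 = 0 while 116 mod 5 = 1, a contradiction.
Hence the system has no solution.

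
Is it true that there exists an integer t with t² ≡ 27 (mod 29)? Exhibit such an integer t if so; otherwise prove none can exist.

Apply Euler's criterion with the prime 29: 27 is a quadratic residue iff 27^14 ≡ 1 (mod 29), and a non-residue iff it is ≡ −1.
Repeated squaring mod 29: 27^2 = 729 ≡ 4; 27^4 ≡ 4² = 16 ≡ 16; 27^8 ≡ 16² = 256 ≡ 24.
Since 14 = 8 + 4 + 2, 27^14 ≡ 24 · 16 · 4; multiplying out mod 29: 24·16 = 384 ≡ 7, then 7·4 = 28 ≡ 28. Thus 27^14 ≡ 28 ≡ −1 (mod 29).
By Euler's criterion 27 is a quadratic non-residue mod 29: no t satisfies t² ≡ 27 (mod 29).

No, no such integer exists.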